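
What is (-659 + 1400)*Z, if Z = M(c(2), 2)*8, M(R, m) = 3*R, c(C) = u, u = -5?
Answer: -88920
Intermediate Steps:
c(C) = -5
Z = -120 (Z = (3*(-5))*8 = -15*8 = -120)
(-659 + 1400)*Z = (-659 + 1400)*(-120) = 741*(-120) = -88920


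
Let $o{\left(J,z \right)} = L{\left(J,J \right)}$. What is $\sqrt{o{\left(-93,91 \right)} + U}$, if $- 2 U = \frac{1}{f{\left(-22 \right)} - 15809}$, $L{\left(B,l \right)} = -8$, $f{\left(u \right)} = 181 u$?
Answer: $\frac{i \sqrt{1392648690}}{13194} \approx 2.8284 i$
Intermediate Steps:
$o{\left(J,z \right)} = -8$
$U = \frac{1}{39582}$ ($U = - \frac{1}{2 \left(181 \left(-22\right) - 15809\right)} = - \frac{1}{2 \left(-3982 - 15809\right)} = - \frac{1}{2 \left(-19791\right)} = \left(- \frac{1}{2}\right) \left(- \frac{1}{19791}\right) = \frac{1}{39582} \approx 2.5264 \cdot 10^{-5}$)
$\sqrt{o{\left(-93,91 \right)} + U} = \sqrt{-8 + \frac{1}{39582}} = \sqrt{- \frac{316655}{39582}} = \frac{i \sqrt{1392648690}}{13194}$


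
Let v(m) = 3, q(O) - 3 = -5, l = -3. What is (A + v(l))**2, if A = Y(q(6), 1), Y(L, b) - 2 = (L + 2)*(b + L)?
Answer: 25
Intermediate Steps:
q(O) = -2 (q(O) = 3 - 5 = -2)
Y(L, b) = 2 + (2 + L)*(L + b) (Y(L, b) = 2 + (L + 2)*(b + L) = 2 + (2 + L)*(L + b))
A = 2 (A = 2 + (-2)**2 + 2*(-2) + 2*1 - 2*1 = 2 + 4 - 4 + 2 - 2 = 2)
(A + v(l))**2 = (2 + 3)**2 = 5**2 = 25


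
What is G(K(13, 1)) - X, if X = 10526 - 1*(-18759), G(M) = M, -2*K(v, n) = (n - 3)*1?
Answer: -29284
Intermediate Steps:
K(v, n) = 3/2 - n/2 (K(v, n) = -(n - 3)/2 = -(-3 + n)/2 = 3/2 - n/2)
X = 29285 (X = 10526 + 18759 = 29285)
G(K(13, 1)) - X = (3/2 - ½*1) - 1*29285 = (3/2 - ½) - 29285 = 1 - 29285 = -29284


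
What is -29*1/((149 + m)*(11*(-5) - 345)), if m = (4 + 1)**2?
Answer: 1/2400 ≈ 0.00041667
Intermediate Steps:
m = 25 (m = 5**2 = 25)
-29*1/((149 + m)*(11*(-5) - 345)) = -29*1/((149 + 25)*(11*(-5) - 345)) = -29*1/(174*(-55 - 345)) = -29/(174*(-400)) = -29/(-69600) = -29*(-1/69600) = 1/2400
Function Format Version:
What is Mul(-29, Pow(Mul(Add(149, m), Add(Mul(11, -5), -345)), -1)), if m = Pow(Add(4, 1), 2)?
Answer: Rational(1, 2400) ≈ 0.00041667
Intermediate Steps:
m = 25 (m = Pow(5, 2) = 25)
Mul(-29, Pow(Mul(Add(149, m), Add(Mul(11, -5), -345)), -1)) = Mul(-29, Pow(Mul(Add(149, 25), Add(Mul(11, -5), -345)), -1)) = Mul(-29, Pow(Mul(174, Add(-55, -345)), -1)) = Mul(-29, Pow(Mul(174, -400), -1)) = Mul(-29, Pow(-69600, -1)) = Mul(-29, Rational(-1, 69600)) = Rational(1, 2400)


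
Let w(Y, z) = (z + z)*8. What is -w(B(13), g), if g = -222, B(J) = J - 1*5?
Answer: 3552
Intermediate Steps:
B(J) = -5 + J (B(J) = J - 5 = -5 + J)
w(Y, z) = 16*z (w(Y, z) = (2*z)*8 = 16*z)
-w(B(13), g) = -16*(-222) = -1*(-3552) = 3552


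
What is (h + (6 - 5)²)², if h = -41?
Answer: 1600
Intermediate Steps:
(h + (6 - 5)²)² = (-41 + (6 - 5)²)² = (-41 + 1²)² = (-41 + 1)² = (-40)² = 1600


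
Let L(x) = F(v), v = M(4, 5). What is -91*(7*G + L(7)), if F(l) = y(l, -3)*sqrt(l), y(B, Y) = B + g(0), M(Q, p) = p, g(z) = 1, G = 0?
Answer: -546*sqrt(5) ≈ -1220.9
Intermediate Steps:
y(B, Y) = 1 + B (y(B, Y) = B + 1 = 1 + B)
v = 5
F(l) = sqrt(l)*(1 + l) (F(l) = (1 + l)*sqrt(l) = sqrt(l)*(1 + l))
L(x) = 6*sqrt(5) (L(x) = sqrt(5)*(1 + 5) = sqrt(5)*6 = 6*sqrt(5))
-91*(7*G + L(7)) = -91*(7*0 + 6*sqrt(5)) = -91*(0 + 6*sqrt(5)) = -546*sqrt(5)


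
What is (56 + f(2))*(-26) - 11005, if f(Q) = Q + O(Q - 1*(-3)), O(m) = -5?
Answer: -12383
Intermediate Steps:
f(Q) = -5 + Q (f(Q) = Q - 5 = -5 + Q)
(56 + f(2))*(-26) - 11005 = (56 + (-5 + 2))*(-26) - 11005 = (56 - 3)*(-26) - 11005 = 53*(-26) - 11005 = -1378 - 11005 = -12383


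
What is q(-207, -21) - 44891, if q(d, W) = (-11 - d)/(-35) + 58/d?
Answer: -46468271/1035 ≈ -44897.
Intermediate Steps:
q(d, W) = 11/35 + 58/d + d/35 (q(d, W) = (-11 - d)*(-1/35) + 58/d = (11/35 + d/35) + 58/d = 11/35 + 58/d + d/35)
q(-207, -21) - 44891 = (1/35)*(2030 - 207*(11 - 207))/(-207) - 44891 = (1/35)*(-1/207)*(2030 - 207*(-196)) - 44891 = (1/35)*(-1/207)*(2030 + 40572) - 44891 = (1/35)*(-1/207)*42602 - 44891 = -6086/1035 - 44891 = -46468271/1035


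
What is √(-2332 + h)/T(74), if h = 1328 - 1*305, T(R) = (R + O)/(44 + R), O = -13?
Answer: 118*I*√1309/61 ≈ 69.988*I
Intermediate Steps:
T(R) = (-13 + R)/(44 + R) (T(R) = (R - 13)/(44 + R) = (-13 + R)/(44 + R))
h = 1023 (h = 1328 - 305 = 1023)
√(-2332 + h)/T(74) = √(-2332 + 1023)/(((-13 + 74)/(44 + 74))) = √(-1309)/((61/118)) = (I*√1309)/(((1/118)*61)) = (I*√1309)/(61/118) = (I*√1309)*(118/61) = 118*I*√1309/61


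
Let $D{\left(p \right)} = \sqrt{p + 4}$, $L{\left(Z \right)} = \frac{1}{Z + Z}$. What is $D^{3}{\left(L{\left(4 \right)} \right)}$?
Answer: $\frac{33 \sqrt{66}}{32} \approx 8.3779$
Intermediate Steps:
$L{\left(Z \right)} = \frac{1}{2 Z}$
$D{\left(p \right)} = \sqrt{4 + p}$
$D^{3}{\left(L{\left(4 \right)} \right)} = \left(\sqrt{4 + \frac{1}{2 \cdot 4}}\right)^{3} = \left(\sqrt{4 + \frac{1}{2} \cdot \frac{1}{4}}\right)^{3} = \left(\sqrt{4 + \frac{1}{8}}\right)^{3} = \left(\sqrt{\frac{33}{8}}\right)^{3} = \left(\frac{\sqrt{66}}{4}\right)^{3} = \frac{33 \sqrt{66}}{32}$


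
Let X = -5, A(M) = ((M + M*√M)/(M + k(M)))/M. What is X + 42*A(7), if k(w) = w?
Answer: -2 + 3*√7 ≈ 5.9373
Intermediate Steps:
A(M) = (M + M^(3/2))/(2*M²) (A(M) = ((M + M*√M)/(M + M))/M = ((M + M^(3/2))/((2*M)))/M = ((M + M^(3/2))*(1/(2*M)))/M = ((M + M^(3/2))/(2*M))/M = (M + M^(3/2))/(2*M²))
X + 42*A(7) = -5 + 42*((½)*(1 + √7)/7) = -5 + 42*((½)*(⅐)*(1 + √7)) = -5 + 42*(1/14 + √7/14) = -5 + (3 + 3*√7) = -2 + 3*√7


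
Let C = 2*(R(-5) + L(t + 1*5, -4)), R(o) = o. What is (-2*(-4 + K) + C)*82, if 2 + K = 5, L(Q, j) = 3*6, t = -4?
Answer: 2296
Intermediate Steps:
L(Q, j) = 18
K = 3 (K = -2 + 5 = 3)
C = 26 (C = 2*(-5 + 18) = 2*13 = 26)
(-2*(-4 + K) + C)*82 = (-2*(-4 + 3) + 26)*82 = (-2*(-1) + 26)*82 = (2 + 26)*82 = 28*82 = 2296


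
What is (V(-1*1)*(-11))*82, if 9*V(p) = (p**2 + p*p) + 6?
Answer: -7216/9 ≈ -801.78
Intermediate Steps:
V(p) = 2/3 + 2*p**2/9 (V(p) = ((p**2 + p*p) + 6)/9 = ((p**2 + p**2) + 6)/9 = (2*p**2 + 6)/9 = (6 + 2*p**2)/9 = 2/3 + 2*p**2/9)
(V(-1*1)*(-11))*82 = ((2/3 + 2*(-1*1)**2/9)*(-11))*82 = ((2/3 + (2/9)*(-1)**2)*(-11))*82 = ((2/3 + (2/9)*1)*(-11))*82 = ((2/3 + 2/9)*(-11))*82 = ((8/9)*(-11))*82 = -88/9*82 = -7216/9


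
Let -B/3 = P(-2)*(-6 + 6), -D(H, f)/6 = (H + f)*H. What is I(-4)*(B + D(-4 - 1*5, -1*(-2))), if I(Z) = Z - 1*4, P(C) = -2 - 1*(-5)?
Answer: 3024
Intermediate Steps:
P(C) = 3 (P(C) = -2 + 5 = 3)
D(H, f) = -6*H*(H + f) (D(H, f) = -6*(H + f)*H = -6*H*(H + f))
I(Z) = -4 + Z (I(Z) = Z - 4 = -4 + Z)
B = 0 (B = -9*(-6 + 6) = -9*0 = -3*0 = 0)
I(-4)*(B + D(-4 - 1*5, -1*(-2))) = (-4 - 4)*(0 - 6*(-4 - 1*5)*((-4 - 1*5) - 1*(-2))) = -8*(0 - 6*(-4 - 5)*((-4 - 5) + 2)) = -8*(0 - 6*(-9)*(-9 + 2)) = -8*(0 - 6*(-9)*(-7)) = -8*(0 - 378) = -8*(-378) = 3024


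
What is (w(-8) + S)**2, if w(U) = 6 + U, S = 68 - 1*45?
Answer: 441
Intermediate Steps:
S = 23 (S = 68 - 45 = 23)
(w(-8) + S)**2 = ((6 - 8) + 23)**2 = (-2 + 23)**2 = 21**2 = 441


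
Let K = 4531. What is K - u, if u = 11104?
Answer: -6573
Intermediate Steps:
K - u = 4531 - 1*11104 = 4531 - 11104 = -6573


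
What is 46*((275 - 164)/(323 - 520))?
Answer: -5106/197 ≈ -25.919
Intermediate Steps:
46*((275 - 164)/(323 - 520)) = 46*(111/(-197)) = 46*(111*(-1/197)) = 46*(-111/197) = -5106/197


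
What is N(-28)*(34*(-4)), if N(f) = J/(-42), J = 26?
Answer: 1768/21 ≈ 84.190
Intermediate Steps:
N(f) = -13/21 (N(f) = 26/(-42) = 26*(-1/42) = -13/21)
N(-28)*(34*(-4)) = -442*(-4)/21 = -13/21*(-136) = 1768/21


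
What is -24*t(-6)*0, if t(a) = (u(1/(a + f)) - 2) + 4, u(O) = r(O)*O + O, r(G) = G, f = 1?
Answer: 0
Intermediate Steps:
u(O) = O + O² (u(O) = O*O + O = O² + O = O + O²)
t(a) = 2 + (1 + 1/(1 + a))/(1 + a) (t(a) = ((1 + 1/(a + 1))/(a + 1) - 2) + 4 = ((1 + 1/(1 + a))/(1 + a) - 2) + 4 = (-2 + (1 + 1/(1 + a))/(1 + a)) + 4 = 2 + (1 + 1/(1 + a))/(1 + a))
-24*t(-6)*0 = -24*(2 - 6 + 2*(1 - 6)²)/(1 - 6)²*0 = -24*(2 - 6 + 2*(-5)²)/(-5)²*0 = -24*(2 - 6 + 2*25)/25*0 = -24*(2 - 6 + 50)/25*0 = -24*46/25*0 = -1104/25*0 = 0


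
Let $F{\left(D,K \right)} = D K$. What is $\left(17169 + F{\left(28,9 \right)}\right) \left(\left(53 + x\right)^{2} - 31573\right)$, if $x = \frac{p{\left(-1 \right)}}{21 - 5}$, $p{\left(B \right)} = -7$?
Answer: $- \frac{128486965347}{256} \approx -5.019 \cdot 10^{8}$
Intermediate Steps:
$x = - \frac{7}{16}$ ($x = - \frac{7}{21 - 5} = - \frac{7}{16} \approx -0.4375$)
$\left(17169 + F{\left(28,9 \right)}\right) \left(\left(53 + x\right)^{2} - 31573\right) = \left(17169 + 28 \cdot 9\right) \left(\left(53 - \frac{7}{16}\right)^{2} - 31573\right) = \left(17169 + 252\right) \left(\left(\frac{841}{16}\right)^{2} - 31573\right) = 17421 \left(\frac{707281}{256} - 31573\right) = 17421 \left(- \frac{7375407}{256}\right) = - \frac{128486965347}{256}$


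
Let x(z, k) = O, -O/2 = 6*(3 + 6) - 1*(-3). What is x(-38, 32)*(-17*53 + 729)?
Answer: 19608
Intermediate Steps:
O = -114 (O = -2*(6*(3 + 6) - 1*(-3)) = -2*(6*9 + 3) = -2*(54 + 3) = -2*57 = -114)
x(z, k) = -114
x(-38, 32)*(-17*53 + 729) = -114*(-17*53 + 729) = -114*(-901 + 729) = -114*(-172) = 19608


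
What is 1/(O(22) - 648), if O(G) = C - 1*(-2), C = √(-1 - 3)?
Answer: -323/208660 - I/208660 ≈ -0.001548 - 4.7925e-6*I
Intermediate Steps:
C = 2*I (C = √(-4) = 2*I ≈ 2.0*I)
O(G) = 2 + 2*I (O(G) = 2*I - 1*(-2) = 2*I + 2 = 2 + 2*I)
1/(O(22) - 648) = 1/((2 + 2*I) - 648) = 1/(-646 + 2*I) = (-646 - 2*I)/417320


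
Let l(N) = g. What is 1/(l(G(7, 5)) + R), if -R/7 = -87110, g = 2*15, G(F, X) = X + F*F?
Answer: 1/609800 ≈ 1.6399e-6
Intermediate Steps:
G(F, X) = X + F²
g = 30
R = 609770 (R = -7*(-87110) = 609770)
l(N) = 30
1/(l(G(7, 5)) + R) = 1/(30 + 609770) = 1/609800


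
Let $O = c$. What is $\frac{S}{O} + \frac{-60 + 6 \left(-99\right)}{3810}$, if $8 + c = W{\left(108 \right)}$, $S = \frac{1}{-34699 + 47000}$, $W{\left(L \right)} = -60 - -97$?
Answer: $- \frac{38882826}{226522915} \approx -0.17165$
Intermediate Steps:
$W{\left(L \right)} = 37$ ($W{\left(L \right)} = -60 + 97 = 37$)
$S = \frac{1}{12301} \approx 8.1294 \cdot 10^{-5}$
$c = 29$ ($c = -8 + 37 = 29$)
$O = 29$
$\frac{S}{O} + \frac{-60 + 6 \left(-99\right)}{3810} = \frac{1}{12301 \cdot 29} + \frac{-60 + 6 \left(-99\right)}{3810} = \frac{1}{12301} \cdot \frac{1}{29} + \left(-60 - 594\right) \frac{1}{3810} = \frac{1}{356729} - \frac{109}{635} = - \frac{38882826}{226522915}$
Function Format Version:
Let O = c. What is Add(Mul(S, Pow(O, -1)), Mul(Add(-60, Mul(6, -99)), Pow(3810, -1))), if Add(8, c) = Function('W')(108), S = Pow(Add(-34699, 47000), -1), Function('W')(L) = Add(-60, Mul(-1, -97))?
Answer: Rational(-38882826, 226522915) ≈ -0.17165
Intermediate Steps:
Function('W')(L) = 37 (Function('W')(L) = Add(-60, 97) = 37)
S = Rational(1, 12301) (S = Pow(12301, -1) = Rational(1, 12301) ≈ 8.1294e-5)
c = 29 (c = Add(-8, 37) = 29)
O = 29
Add(Mul(S, Pow(O, -1)), Mul(Add(-60, Mul(6, -99)), Pow(3810, -1))) = Add(Mul(Rational(1, 12301), Pow(29, -1)), Mul(Add(-60, Mul(6, -99)), Pow(3810, -1))) = Add(Mul(Rational(1, 12301), Rational(1, 29)), Mul(Add(-60, -594), Rational(1, 3810))) = Add(Rational(1, 356729), Mul(-654, Rational(1, 3810))) = Add(Rational(1, 356729), Rational(-109, 635)) = Rational(-38882826, 226522915)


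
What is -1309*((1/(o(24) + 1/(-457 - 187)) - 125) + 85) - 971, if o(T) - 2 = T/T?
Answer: 98389163/1931 ≈ 50952.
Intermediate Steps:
o(T) = 3 (o(T) = 2 + T/T = 2 + 1 = 3)
-1309*((1/(o(24) + 1/(-457 - 187)) - 125) + 85) - 971 = -1309*((1/(3 + 1/(-457 - 187)) - 125) + 85) - 971 = -1309*((1/(3 + 1/(-644)) - 125) + 85) - 971 = -1309*((1/(3 - 1/644) - 125) + 85) - 971 = -1309*((1/(1931/644) - 125) + 85) - 971 = -1309*((644/1931 - 125) + 85) - 971 = -1309*(-240731/1931 + 85) - 971 = -1309*(-76596/1931) - 971 = 100264164/1931 - 971 = 98389163/1931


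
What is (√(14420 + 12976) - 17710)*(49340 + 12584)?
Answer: -1096674040 + 371544*√761 ≈ -1.0864e+9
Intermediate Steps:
(√(14420 + 12976) - 17710)*(49340 + 12584) = (√27396 - 17710)*61924 = (6*√761 - 17710)*61924 = (-17710 + 6*√761)*61924 = -1096674040 + 371544*√761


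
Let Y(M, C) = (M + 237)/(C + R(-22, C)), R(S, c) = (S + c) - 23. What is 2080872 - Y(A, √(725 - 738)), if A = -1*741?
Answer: 4321948464/2077 - 1008*I*√13/2077 ≈ 2.0809e+6 - 1.7498*I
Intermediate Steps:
R(S, c) = -23 + S + c
A = -741
Y(M, C) = (237 + M)/(-45 + 2*C) (Y(M, C) = (M + 237)/(C + (-23 - 22 + C)) = (237 + M)/(C + (-45 + C)) = (237 + M)/(-45 + 2*C))
2080872 - Y(A, √(725 - 738)) = 2080872 - (237 - 741)/(-45 + 2*√(725 - 738)) = 2080872 - (-504)/(-45 + 2*√(-13)) = 2080872 - (-504)/(-45 + 2*(I*√13)) = 2080872 - (-504)/(-45 + 2*I*√13) = 2080872 + 504/(-45 + 2*I*√13)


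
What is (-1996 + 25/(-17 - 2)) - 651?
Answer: -50318/19 ≈ -2648.3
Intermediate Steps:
(-1996 + 25/(-17 - 2)) - 651 = (-1996 + 25/(-19)) - 651 = (-1996 - 1/19*25) - 651 = (-1996 - 25/19) - 651 = -37949/19 - 651 = -50318/19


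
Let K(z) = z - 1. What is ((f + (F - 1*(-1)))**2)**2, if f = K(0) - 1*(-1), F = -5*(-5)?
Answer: 456976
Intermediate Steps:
F = 25
K(z) = -1 + z
f = 0 (f = (-1 + 0) - 1*(-1) = -1 + 1 = 0)
((f + (F - 1*(-1)))**2)**2 = ((0 + (25 - 1*(-1)))**2)**2 = ((0 + (25 + 1))**2)**2 = ((0 + 26)**2)**2 = (26**2)**2 = 676**2 = 456976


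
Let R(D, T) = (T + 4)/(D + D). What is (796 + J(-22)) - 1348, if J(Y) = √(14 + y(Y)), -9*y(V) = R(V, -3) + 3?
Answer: -552 + √59543/66 ≈ -548.30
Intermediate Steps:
R(D, T) = (4 + T)/(2*D) (R(D, T) = (4 + T)/((2*D)) = (4 + T)*(1/(2*D)) = (4 + T)/(2*D))
y(V) = -⅓ - 1/(18*V) (y(V) = -((4 - 3)/(2*V) + 3)/9 = -((½)*1/V + 3)/9 = -(1/(2*V) + 3)/9 = -(3 + 1/(2*V))/9 = -⅓ - 1/(18*V))
J(Y) = √(14 + (-1 - 6*Y)/(18*Y))
(796 + J(-22)) - 1348 = (796 + √(492 - 2/(-22))/6) - 1348 = (796 + √(492 - 2*(-1/22))/6) - 1348 = (796 + √(492 + 1/11)/6) - 1348 = (796 + √(5413/11)/6) - 1348 = (796 + (√59543/11)/6) - 1348 = (796 + √59543/66) - 1348 = -552 + √59543/66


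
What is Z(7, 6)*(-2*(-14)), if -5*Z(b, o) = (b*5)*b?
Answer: -1372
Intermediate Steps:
Z(b, o) = -b² (Z(b, o) = -b*5*b/5 = -5*b*b/5 = -b²)
Z(7, 6)*(-2*(-14)) = (-1*7²)*(-2*(-14)) = -1*49*28 = -49*28 = -1372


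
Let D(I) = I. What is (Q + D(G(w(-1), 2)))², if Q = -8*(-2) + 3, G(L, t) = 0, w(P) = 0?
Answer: 361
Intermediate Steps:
Q = 19 (Q = 16 + 3 = 19)
(Q + D(G(w(-1), 2)))² = (19 + 0)² = 19² = 361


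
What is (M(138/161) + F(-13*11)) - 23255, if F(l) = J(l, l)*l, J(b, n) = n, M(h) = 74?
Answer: -2732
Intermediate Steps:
F(l) = l² (F(l) = l*l = l²)
(M(138/161) + F(-13*11)) - 23255 = (74 + (-13*11)²) - 23255 = (74 + (-143)²) - 23255 = (74 + 20449) - 23255 = 20523 - 23255 = -2732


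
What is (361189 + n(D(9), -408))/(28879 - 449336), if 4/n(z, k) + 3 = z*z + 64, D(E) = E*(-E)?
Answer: -1195896781/1392133127 ≈ -0.85904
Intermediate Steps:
D(E) = -E²
n(z, k) = 4/(61 + z²) (n(z, k) = 4/(-3 + (z*z + 64)) = 4/(-3 + (z² + 64)) = 4/(-3 + (64 + z²)) = 4/(61 + z²))
(361189 + n(D(9), -408))/(28879 - 449336) = (361189 + 4/(61 + (-1*9²)²))/(28879 - 449336) = (361189 + 4/(61 + (-1*81)²))/(-420457) = (361189 + 4/(61 + (-81)²))*(-1/420457) = (361189 + 4/(61 + 6561))*(-1/420457) = (361189 + 4/6622)*(-1/420457) = (361189 + 4*(1/6622))*(-1/420457) = (361189 + 2/3311)*(-1/420457) = (1195896781/3311)*(-1/420457) = -1195896781/1392133127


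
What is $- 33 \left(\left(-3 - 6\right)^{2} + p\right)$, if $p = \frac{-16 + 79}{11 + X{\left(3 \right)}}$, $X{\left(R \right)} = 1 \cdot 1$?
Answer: $- \frac{11385}{4} \approx -2846.3$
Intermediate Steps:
$X{\left(R \right)} = 1$
$p = \frac{21}{4}$ ($p = \frac{-16 + 79}{11 + 1} = \frac{63}{12} = 63 \cdot \frac{1}{12} = \frac{21}{4} \approx 5.25$)
$- 33 \left(\left(-3 - 6\right)^{2} + p\right) = - 33 \left(\left(-3 - 6\right)^{2} + \frac{21}{4}\right) = - 33 \left(\left(-9\right)^{2} + \frac{21}{4}\right) = - 33 \left(81 + \frac{21}{4}\right) = \left(-33\right) \frac{345}{4} = - \frac{11385}{4}$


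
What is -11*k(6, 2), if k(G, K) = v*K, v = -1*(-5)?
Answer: -110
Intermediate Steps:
v = 5
k(G, K) = 5*K
-11*k(6, 2) = -11*5*2 = -11*10 = -1*110 = -110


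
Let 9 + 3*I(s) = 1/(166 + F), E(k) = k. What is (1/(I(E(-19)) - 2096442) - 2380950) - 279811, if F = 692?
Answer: -14358130026958043/5396249429 ≈ -2.6608e+6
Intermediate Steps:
I(s) = -7721/2574 (I(s) = -3 + 1/(3*(166 + 692)) = -3 + (1/3)/858 = -3 + (1/3)*(1/858) = -3 + 1/2574 = -7721/2574)
(1/(I(E(-19)) - 2096442) - 2380950) - 279811 = (1/(-7721/2574 - 2096442) - 2380950) - 279811 = (1/(-5396249429/2574) - 2380950) - 279811 = (-2574/5396249429 - 2380950) - 279811 = -12848200077980124/5396249429 - 279811 = -14358130026958043/5396249429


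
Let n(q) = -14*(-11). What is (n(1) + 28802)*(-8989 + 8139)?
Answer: -24612600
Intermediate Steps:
n(q) = 154
(n(1) + 28802)*(-8989 + 8139) = (154 + 28802)*(-8989 + 8139) = 28956*(-850) = -24612600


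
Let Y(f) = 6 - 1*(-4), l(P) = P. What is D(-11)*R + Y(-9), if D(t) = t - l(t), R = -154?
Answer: 10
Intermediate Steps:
Y(f) = 10 (Y(f) = 6 + 4 = 10)
D(t) = 0 (D(t) = t - t = 0)
D(-11)*R + Y(-9) = 0*(-154) + 10 = 0 + 10 = 10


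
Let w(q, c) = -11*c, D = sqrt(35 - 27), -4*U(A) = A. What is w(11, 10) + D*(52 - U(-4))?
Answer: -110 + 102*sqrt(2) ≈ 34.250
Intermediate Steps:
U(A) = -A/4
D = 2*sqrt(2) (D = sqrt(8) = 2*sqrt(2) ≈ 2.8284)
w(11, 10) + D*(52 - U(-4)) = -11*10 + (2*sqrt(2))*(52 - (-1)*(-4)/4) = -110 + (2*sqrt(2))*(52 - 1*1) = -110 + (2*sqrt(2))*(52 - 1) = -110 + (2*sqrt(2))*51 = -110 + 102*sqrt(2)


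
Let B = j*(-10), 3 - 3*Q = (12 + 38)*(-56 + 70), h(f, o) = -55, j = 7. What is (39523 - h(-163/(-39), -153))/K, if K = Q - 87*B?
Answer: 118734/17573 ≈ 6.7566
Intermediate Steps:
Q = -697/3 (Q = 1 - (12 + 38)*(-56 + 70)/3 = 1 - 50*14/3 = 1 - 1/3*700 = 1 - 700/3 = -697/3 ≈ -232.33)
B = -70 (B = 7*(-10) = -70)
K = 17573/3 (K = -697/3 - 87*(-70) = -697/3 + 6090 = 17573/3 ≈ 5857.7)
(39523 - h(-163/(-39), -153))/K = (39523 - 1*(-55))/(17573/3) = (39523 + 55)*(3/17573) = 39578*(3/17573) = 118734/17573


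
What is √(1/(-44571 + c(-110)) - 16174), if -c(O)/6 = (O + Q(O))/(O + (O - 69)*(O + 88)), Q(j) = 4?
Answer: I*√204352681659473513/3554524 ≈ 127.18*I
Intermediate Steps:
c(O) = -6*(4 + O)/(O + (-69 + O)*(88 + O)) (c(O) = -6*(O + 4)/(O + (O - 69)*(O + 88)) = -6*(4 + O)/(O + (-69 + O)*(88 + O)))
√(1/(-44571 + c(-110)) - 16174) = √(1/(-44571 + 6*(-4 - 1*(-110))/(-6072 + (-110)² + 20*(-110))) - 16174) = √(1/(-44571 + 6*(-4 + 110)/(-6072 + 12100 - 2200)) - 16174) = √(1/(-44571 + 6*106/3828) - 16174) = √(1/(-44571 + 6*(1/3828)*106) - 16174) = √(1/(-44571 + 53/319) - 16174) = √(1/(-14218096/319) - 16174) = √(-319/14218096 - 16174) = √(-229963485023/14218096) = I*√204352681659473513/3554524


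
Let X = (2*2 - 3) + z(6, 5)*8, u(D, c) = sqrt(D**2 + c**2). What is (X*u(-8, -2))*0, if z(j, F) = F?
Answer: 0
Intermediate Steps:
X = 41 (X = (2*2 - 3) + 5*8 = (4 - 3) + 40 = 1 + 40 = 41)
(X*u(-8, -2))*0 = (41*sqrt((-8)**2 + (-2)**2))*0 = (41*sqrt(64 + 4))*0 = (41*sqrt(68))*0 = (41*(2*sqrt(17)))*0 = (82*sqrt(17))*0 = 0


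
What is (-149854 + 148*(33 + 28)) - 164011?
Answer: -304837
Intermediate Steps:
(-149854 + 148*(33 + 28)) - 164011 = (-149854 + 148*61) - 164011 = (-149854 + 9028) - 164011 = -140826 - 164011 = -304837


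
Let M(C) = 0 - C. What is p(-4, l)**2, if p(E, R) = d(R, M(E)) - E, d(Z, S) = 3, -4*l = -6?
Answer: 49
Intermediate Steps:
M(C) = -C
l = 3/2 (l = -1/4*(-6) = 3/2 ≈ 1.5000)
p(E, R) = 3 - E
p(-4, l)**2 = (3 - 1*(-4))**2 = (3 + 4)**2 = 7**2 = 49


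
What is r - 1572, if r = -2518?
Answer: -4090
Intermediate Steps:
r - 1572 = -2518 - 1572 = -4090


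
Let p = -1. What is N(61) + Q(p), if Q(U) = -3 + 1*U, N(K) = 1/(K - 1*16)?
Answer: -179/45 ≈ -3.9778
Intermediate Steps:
N(K) = 1/(-16 + K) (N(K) = 1/(K - 16) = 1/(-16 + K))
Q(U) = -3 + U
N(61) + Q(p) = 1/(-16 + 61) + (-3 - 1) = 1/45 - 4 = -179/45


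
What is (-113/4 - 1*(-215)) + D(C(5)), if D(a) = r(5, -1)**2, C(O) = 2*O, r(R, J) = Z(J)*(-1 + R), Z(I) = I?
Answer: 811/4 ≈ 202.75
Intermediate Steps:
r(R, J) = J*(-1 + R)
D(a) = 16 (D(a) = (-(-1 + 5))**2 = (-1*4)**2 = (-4)**2 = 16)
(-113/4 - 1*(-215)) + D(C(5)) = (-113/4 - 1*(-215)) + 16 = (-113*1/4 + 215) + 16 = (-113/4 + 215) + 16 = 747/4 + 16 = 811/4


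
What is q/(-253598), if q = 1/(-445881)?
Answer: 1/113074529838 ≈ 8.8437e-12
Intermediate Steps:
q = -1/445881 ≈ -2.2428e-6
q/(-253598) = -1/445881/(-253598) = -1/445881*(-1/253598) = 1/113074529838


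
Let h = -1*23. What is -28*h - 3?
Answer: 641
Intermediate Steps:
h = -23
-28*h - 3 = -28*(-23) - 3 = 644 - 3 = 641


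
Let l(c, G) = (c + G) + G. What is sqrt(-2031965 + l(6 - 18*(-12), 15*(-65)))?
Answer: 17*I*sqrt(7037) ≈ 1426.1*I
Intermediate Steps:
l(c, G) = c + 2*G (l(c, G) = (G + c) + G = c + 2*G)
sqrt(-2031965 + l(6 - 18*(-12), 15*(-65))) = sqrt(-2031965 + ((6 - 18*(-12)) + 2*(15*(-65)))) = sqrt(-2031965 + ((6 + 216) + 2*(-975))) = sqrt(-2031965 + (222 - 1950)) = sqrt(-2031965 - 1728) = sqrt(-2033693) = 17*I*sqrt(7037)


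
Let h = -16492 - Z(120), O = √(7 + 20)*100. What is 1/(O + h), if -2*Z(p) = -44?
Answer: -8257/136221098 - 75*√3/68110549 ≈ -6.2522e-5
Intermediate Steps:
O = 300*√3 (O = √27*100 = (3*√3)*100 = 300*√3 ≈ 519.62)
Z(p) = 22 (Z(p) = -½*(-44) = 22)
h = -16514 (h = -16492 - 1*22 = -16492 - 22 = -16514)
1/(O + h) = 1/(300*√3 - 16514) = 1/(-16514 + 300*√3)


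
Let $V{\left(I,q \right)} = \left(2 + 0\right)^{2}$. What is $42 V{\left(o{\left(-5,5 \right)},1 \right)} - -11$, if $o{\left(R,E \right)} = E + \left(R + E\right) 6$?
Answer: $179$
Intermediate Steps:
$o{\left(R,E \right)} = 6 R + 7 E$ ($o{\left(R,E \right)} = E + \left(E + R\right) 6 = E + \left(6 E + 6 R\right) = 6 R + 7 E$)
$V{\left(I,q \right)} = 4$ ($V{\left(I,q \right)} = 2^{2} = 4$)
$42 V{\left(o{\left(-5,5 \right)},1 \right)} - -11 = 42 \cdot 4 - -11 = 168 + 11 = 179$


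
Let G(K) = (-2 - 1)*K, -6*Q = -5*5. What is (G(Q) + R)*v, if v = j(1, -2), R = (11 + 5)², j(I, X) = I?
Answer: 487/2 ≈ 243.50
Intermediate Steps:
Q = 25/6 (Q = -(-5)*5/6 = -⅙*(-25) = 25/6 ≈ 4.1667)
G(K) = -3*K
R = 256 (R = 16² = 256)
v = 1
(G(Q) + R)*v = (-3*25/6 + 256)*1 = (-25/2 + 256)*1 = (487/2)*1 = 487/2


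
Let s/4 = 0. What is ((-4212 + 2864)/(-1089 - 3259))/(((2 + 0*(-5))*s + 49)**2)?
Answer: 337/2609887 ≈ 0.00012912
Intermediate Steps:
s = 0 (s = 4*0 = 0)
((-4212 + 2864)/(-1089 - 3259))/(((2 + 0*(-5))*s + 49)**2) = ((-4212 + 2864)/(-1089 - 3259))/(((2 + 0*(-5))*0 + 49)**2) = (-1348/(-4348))/(((2 + 0)*0 + 49)**2) = (-1348*(-1/4348))/((2*0 + 49)**2) = 337/(1087*((0 + 49)**2)) = 337/(1087*(49**2)) = (337/1087)/2401 = (337/1087)*(1/2401) = 337/2609887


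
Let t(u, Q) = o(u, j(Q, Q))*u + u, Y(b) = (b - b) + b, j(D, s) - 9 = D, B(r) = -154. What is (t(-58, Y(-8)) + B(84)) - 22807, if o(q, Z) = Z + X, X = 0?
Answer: -23077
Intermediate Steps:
j(D, s) = 9 + D
Y(b) = b (Y(b) = 0 + b = b)
o(q, Z) = Z (o(q, Z) = Z + 0 = Z)
t(u, Q) = u + u*(9 + Q) (t(u, Q) = (9 + Q)*u + u = u*(9 + Q) + u = u + u*(9 + Q))
(t(-58, Y(-8)) + B(84)) - 22807 = (-58*(10 - 8) - 154) - 22807 = (-58*2 - 154) - 22807 = (-116 - 154) - 22807 = -270 - 22807 = -23077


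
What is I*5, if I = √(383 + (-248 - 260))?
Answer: 25*I*√5 ≈ 55.902*I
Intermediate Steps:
I = 5*I*√5 (I = √(383 - 508) = √(-125) = 5*I*√5 ≈ 11.18*I)
I*5 = (5*I*√5)*5 = 25*I*√5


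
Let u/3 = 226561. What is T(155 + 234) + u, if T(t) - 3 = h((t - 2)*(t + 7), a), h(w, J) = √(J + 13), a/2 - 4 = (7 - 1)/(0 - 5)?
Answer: 679686 + √465/5 ≈ 6.7969e+5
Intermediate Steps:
a = 28/5 (a = 8 + 2*((7 - 1)/(0 - 5)) = 8 + 2*(6/(-5)) = 8 + 2*(6*(-⅕)) = 8 + 2*(-6/5) = 8 - 12/5 = 28/5 ≈ 5.6000)
h(w, J) = √(13 + J)
u = 679683 (u = 3*226561 = 679683)
T(t) = 3 + √465/5 (T(t) = 3 + √(13 + 28/5) = 3 + √(93/5) = 3 + √465/5)
T(155 + 234) + u = (3 + √465/5) + 679683 = 679686 + √465/5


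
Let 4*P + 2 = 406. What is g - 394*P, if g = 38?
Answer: -39756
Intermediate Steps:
P = 101 (P = -½ + (¼)*406 = -½ + 203/2 = 101)
g - 394*P = 38 - 394*101 = 38 - 39794 = -39756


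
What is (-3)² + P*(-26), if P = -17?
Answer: 451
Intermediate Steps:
(-3)² + P*(-26) = (-3)² - 17*(-26) = 9 + 442 = 451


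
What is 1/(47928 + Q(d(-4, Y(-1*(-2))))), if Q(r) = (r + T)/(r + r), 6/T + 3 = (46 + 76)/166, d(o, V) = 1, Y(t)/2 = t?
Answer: 188/9010309 ≈ 2.0865e-5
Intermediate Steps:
Y(t) = 2*t
T = -249/94 (T = 6/(-3 + (46 + 76)/166) = 6/(-3 + 122*(1/166)) = 6/(-3 + 61/83) = 6/(-188/83) = 6*(-83/188) = -249/94 ≈ -2.6489)
Q(r) = (-249/94 + r)/(2*r) (Q(r) = (r - 249/94)/(r + r) = (-249/94 + r)/((2*r)) = (-249/94 + r)*(1/(2*r)) = (-249/94 + r)/(2*r))
1/(47928 + Q(d(-4, Y(-1*(-2))))) = 1/(47928 + (1/188)*(-249 + 94*1)/1) = 1/(47928 + (1/188)*1*(-249 + 94)) = 1/(47928 + (1/188)*1*(-155)) = 1/(47928 - 155/188) = 1/(9010309/188) = 188/9010309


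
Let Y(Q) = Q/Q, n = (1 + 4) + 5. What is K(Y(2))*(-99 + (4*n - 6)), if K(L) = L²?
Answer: -65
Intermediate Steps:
n = 10 (n = 5 + 5 = 10)
Y(Q) = 1
K(Y(2))*(-99 + (4*n - 6)) = 1²*(-99 + (4*10 - 6)) = 1*(-99 + (40 - 6)) = 1*(-99 + 34) = 1*(-65) = -65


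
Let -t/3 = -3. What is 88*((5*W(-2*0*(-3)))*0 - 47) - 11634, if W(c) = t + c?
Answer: -15770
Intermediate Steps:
t = 9 (t = -3*(-3) = 9)
W(c) = 9 + c
88*((5*W(-2*0*(-3)))*0 - 47) - 11634 = 88*((5*(9 - 2*0*(-3)))*0 - 47) - 11634 = 88*((5*(9 + 0*(-3)))*0 - 47) - 11634 = 88*((5*(9 + 0))*0 - 47) - 11634 = 88*((5*9)*0 - 47) - 11634 = 88*(45*0 - 47) - 11634 = 88*(0 - 47) - 11634 = 88*(-47) - 11634 = -4136 - 11634 = -15770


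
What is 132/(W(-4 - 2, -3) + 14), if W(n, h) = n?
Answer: 33/2 ≈ 16.500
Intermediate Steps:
132/(W(-4 - 2, -3) + 14) = 132/((-4 - 2) + 14) = 132/(-6 + 14) = 132/8 = (⅛)*132 = 33/2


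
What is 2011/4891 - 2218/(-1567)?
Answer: 13999475/7664197 ≈ 1.8266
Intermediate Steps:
2011/4891 - 2218/(-1567) = 2011*(1/4891) - 2218*(-1/1567) = 2011/4891 + 2218/1567 = 13999475/7664197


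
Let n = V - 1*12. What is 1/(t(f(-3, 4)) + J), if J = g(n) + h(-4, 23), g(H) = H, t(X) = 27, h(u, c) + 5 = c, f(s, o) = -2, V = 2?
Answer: 1/35 ≈ 0.028571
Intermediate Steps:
h(u, c) = -5 + c
n = -10 (n = 2 - 1*12 = 2 - 12 = -10)
J = 8 (J = -10 + (-5 + 23) = -10 + 18 = 8)
1/(t(f(-3, 4)) + J) = 1/(27 + 8) = 1/35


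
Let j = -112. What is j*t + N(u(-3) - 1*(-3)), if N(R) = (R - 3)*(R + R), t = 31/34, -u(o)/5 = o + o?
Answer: 31924/17 ≈ 1877.9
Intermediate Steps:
u(o) = -10*o (u(o) = -5*(o + o) = -10*o)
t = 31/34 (t = 31*(1/34) = 31/34 ≈ 0.91177)
N(R) = 2*R*(-3 + R) (N(R) = (-3 + R)*(2*R) = 2*R*(-3 + R))
j*t + N(u(-3) - 1*(-3)) = -112*31/34 + 2*(-10*(-3) - 1*(-3))*(-3 + (-10*(-3) - 1*(-3))) = -1736/17 + 2*(30 + 3)*(-3 + (30 + 3)) = -1736/17 + 2*33*(-3 + 33) = -1736/17 + 2*33*30 = -1736/17 + 1980 = 31924/17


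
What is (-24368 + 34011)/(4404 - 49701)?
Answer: -9643/45297 ≈ -0.21288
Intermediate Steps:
(-24368 + 34011)/(4404 - 49701) = 9643/(-45297) = 9643*(-1/45297) = -9643/45297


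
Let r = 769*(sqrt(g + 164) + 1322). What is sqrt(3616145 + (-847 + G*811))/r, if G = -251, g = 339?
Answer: -sqrt(1716103711)/1343582189 + 1322*sqrt(3411737)/1343582189 ≈ 0.0017866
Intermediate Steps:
r = 1016618 + 769*sqrt(503) (r = 769*(sqrt(339 + 164) + 1322) = 769*(sqrt(503) + 1322) = 769*(1322 + sqrt(503)) = 1016618 + 769*sqrt(503) ≈ 1.0339e+6)
sqrt(3616145 + (-847 + G*811))/r = sqrt(3616145 + (-847 - 251*811))/(1016618 + 769*sqrt(503)) = sqrt(3616145 + (-847 - 203561))/(1016618 + 769*sqrt(503)) = sqrt(3616145 - 204408)/(1016618 + 769*sqrt(503)) = sqrt(3411737)/(1016618 + 769*sqrt(503))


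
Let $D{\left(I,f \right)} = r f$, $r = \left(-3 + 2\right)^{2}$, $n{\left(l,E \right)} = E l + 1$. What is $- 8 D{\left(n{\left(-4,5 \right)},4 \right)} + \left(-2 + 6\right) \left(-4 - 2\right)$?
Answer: $-56$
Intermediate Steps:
$n{\left(l,E \right)} = 1 + E l$
$r = 1$ ($r = \left(-1\right)^{2} = 1$)
$D{\left(I,f \right)} = f$ ($D{\left(I,f \right)} = 1 f = f$)
$- 8 D{\left(n{\left(-4,5 \right)},4 \right)} + \left(-2 + 6\right) \left(-4 - 2\right) = \left(-8\right) 4 + \left(-2 + 6\right) \left(-4 - 2\right) = -32 + 4 \left(-6\right) = -32 - 24 = -56$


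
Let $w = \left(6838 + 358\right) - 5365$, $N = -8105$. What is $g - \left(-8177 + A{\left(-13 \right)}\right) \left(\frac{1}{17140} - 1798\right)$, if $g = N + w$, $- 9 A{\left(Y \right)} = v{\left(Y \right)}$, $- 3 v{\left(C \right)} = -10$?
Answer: $- \frac{252115438593}{17140} \approx -1.4709 \cdot 10^{7}$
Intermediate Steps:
$v{\left(C \right)} = \frac{10}{3}$ ($v{\left(C \right)} = \left(- \frac{1}{3}\right) \left(-10\right) = \frac{10}{3}$)
$w = 1831$ ($w = 7196 - 5365 = 1831$)
$A{\left(Y \right)} = - \frac{10}{27}$ ($A{\left(Y \right)} = \left(- \frac{1}{9}\right) \frac{10}{3} = - \frac{10}{27}$)
$g = -6274$ ($g = -8105 + 1831 = -6274$)
$g - \left(-8177 + A{\left(-13 \right)}\right) \left(\frac{1}{17140} - 1798\right) = -6274 - \left(-8177 - \frac{10}{27}\right) \left(\frac{1}{17140} - 1798\right) = -6274 - - \frac{220789 \left(\frac{1}{17140} - 1798\right)}{27} = -6274 - \left(- \frac{220789}{27}\right) \left(- \frac{30817719}{17140}\right) = -6274 - \frac{252007902233}{17140} = - \frac{252115438593}{17140}$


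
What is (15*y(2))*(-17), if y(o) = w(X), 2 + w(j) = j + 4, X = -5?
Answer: 765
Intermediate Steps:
w(j) = 2 + j (w(j) = -2 + (j + 4) = -2 + (4 + j) = 2 + j)
y(o) = -3 (y(o) = 2 - 5 = -3)
(15*y(2))*(-17) = (15*(-3))*(-17) = -45*(-17) = 765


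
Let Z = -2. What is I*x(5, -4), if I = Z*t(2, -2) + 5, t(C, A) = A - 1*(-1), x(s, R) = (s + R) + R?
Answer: -21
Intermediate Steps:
x(s, R) = s + 2*R (x(s, R) = (R + s) + R = s + 2*R)
t(C, A) = 1 + A (t(C, A) = A + 1 = 1 + A)
I = 7 (I = -2*(1 - 2) + 5 = -2*(-1) + 5 = 2 + 5 = 7)
I*x(5, -4) = 7*(5 + 2*(-4)) = 7*(5 - 8) = 7*(-3) = -21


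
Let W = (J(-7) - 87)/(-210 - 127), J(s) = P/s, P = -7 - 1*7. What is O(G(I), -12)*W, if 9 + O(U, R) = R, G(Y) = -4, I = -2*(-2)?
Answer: -1785/337 ≈ -5.2967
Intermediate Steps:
I = 4
P = -14 (P = -7 - 7 = -14)
J(s) = -14/s
W = 85/337 (W = (-14/(-7) - 87)/(-210 - 127) = (-14*(-1/7) - 87)/(-337) = (2 - 87)*(-1/337) = -85*(-1/337) = 85/337 ≈ 0.25223)
O(U, R) = -9 + R
O(G(I), -12)*W = (-9 - 12)*(85/337) = -21*85/337 = -1785/337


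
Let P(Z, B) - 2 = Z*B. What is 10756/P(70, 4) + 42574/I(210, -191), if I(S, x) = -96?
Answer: -914441/2256 ≈ -405.34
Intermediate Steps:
P(Z, B) = 2 + B*Z (P(Z, B) = 2 + Z*B = 2 + B*Z)
10756/P(70, 4) + 42574/I(210, -191) = 10756/(2 + 4*70) + 42574/(-96) = 10756/(2 + 280) + 42574*(-1/96) = 10756/282 - 21287/48 = 10756*(1/282) - 21287/48 = 5378/141 - 21287/48 = -914441/2256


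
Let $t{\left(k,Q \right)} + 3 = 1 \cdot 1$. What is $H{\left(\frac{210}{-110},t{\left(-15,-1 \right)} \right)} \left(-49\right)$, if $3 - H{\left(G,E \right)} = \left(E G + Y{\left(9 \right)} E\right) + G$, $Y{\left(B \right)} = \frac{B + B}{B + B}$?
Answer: $- \frac{1666}{11} \approx -151.45$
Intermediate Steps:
$t{\left(k,Q \right)} = -2$ ($t{\left(k,Q \right)} = -3 + 1 \cdot 1 = -3 + 1 = -2$)
$Y{\left(B \right)} = 1$ ($Y{\left(B \right)} = \frac{2 B}{2 B} = 2 B \frac{1}{2 B} = 1$)
$H{\left(G,E \right)} = 3 - E - G - E G$ ($H{\left(G,E \right)} = 3 - \left(\left(E G + 1 E\right) + G\right) = 3 - \left(\left(E G + E\right) + G\right) = 3 - \left(\left(E + E G\right) + G\right) = 3 - \left(E + G + E G\right) = 3 - E - G - E G$)
$H{\left(\frac{210}{-110},t{\left(-15,-1 \right)} \right)} \left(-49\right) = \left(3 - -2 - \frac{210}{-110} - - 2 \frac{210}{-110}\right) \left(-49\right) = \left(3 + 2 - 210 \left(- \frac{1}{110}\right) - - 2 \cdot 210 \left(- \frac{1}{110}\right)\right) \left(-49\right) = \left(3 + 2 - - \frac{21}{11} - \left(-2\right) \left(- \frac{21}{11}\right)\right) \left(-49\right) = \left(3 + 2 + \frac{21}{11} - \frac{42}{11}\right) \left(-49\right) = \frac{34}{11} \left(-49\right) = - \frac{1666}{11}$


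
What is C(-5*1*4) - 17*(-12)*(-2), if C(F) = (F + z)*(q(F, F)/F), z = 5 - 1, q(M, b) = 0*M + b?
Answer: -424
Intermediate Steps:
q(M, b) = b (q(M, b) = 0 + b = b)
z = 4
C(F) = 4 + F (C(F) = (F + 4)*(F/F) = (4 + F)*1 = 4 + F)
C(-5*1*4) - 17*(-12)*(-2) = (4 - 5*1*4) - 17*(-12)*(-2) = (4 - 5*4) - (-204)*(-2) = (4 - 20) - 1*408 = -16 - 408 = -424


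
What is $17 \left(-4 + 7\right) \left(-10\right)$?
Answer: $-510$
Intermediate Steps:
$17 \left(-4 + 7\right) \left(-10\right) = 17 \cdot 3 \left(-10\right) = 51 \left(-10\right) = -510$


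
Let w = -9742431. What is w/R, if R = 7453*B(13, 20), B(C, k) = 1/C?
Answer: -126651603/7453 ≈ -16993.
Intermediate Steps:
R = 7453/13 ≈ 573.31
w/R = -9742431/7453/13 = -9742431*13/7453 = -126651603/7453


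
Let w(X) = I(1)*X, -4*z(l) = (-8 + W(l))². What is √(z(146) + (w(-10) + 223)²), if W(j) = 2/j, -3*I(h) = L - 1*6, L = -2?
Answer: √7391909035/438 ≈ 196.29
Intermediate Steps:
I(h) = 8/3 (I(h) = -(-2 - 1*6)/3 = -(-2 - 6)/3 = -⅓*(-8) = 8/3)
z(l) = -(-8 + 2/l)²/4
w(X) = 8*X/3
√(z(146) + (w(-10) + 223)²) = √(-1*(-1 + 4*146)²/146² + ((8/3)*(-10) + 223)²) = √(-1*1/21316*(-1 + 584)² + (-80/3 + 223)²) = √(-1*1/21316*583² + (589/3)²) = √(-1*1/21316*339889 + 346921/9) = √(-339889/21316 + 346921/9) = √(7391909035/191844) = √7391909035/438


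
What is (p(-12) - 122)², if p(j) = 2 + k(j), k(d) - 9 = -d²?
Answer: 65025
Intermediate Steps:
k(d) = 9 - d²
p(j) = 11 - j² (p(j) = 2 + (9 - j²) = 11 - j²)
(p(-12) - 122)² = ((11 - 1*(-12)²) - 122)² = ((11 - 1*144) - 122)² = ((11 - 144) - 122)² = (-133 - 122)² = (-255)² = 65025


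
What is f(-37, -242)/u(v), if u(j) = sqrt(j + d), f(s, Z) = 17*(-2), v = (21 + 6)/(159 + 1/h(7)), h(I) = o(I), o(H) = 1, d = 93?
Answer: -136*sqrt(149070)/14907 ≈ -3.5224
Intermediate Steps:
h(I) = 1
v = 27/160 (v = (21 + 6)/(159 + 1/1) = 27/(159 + 1) = 27/160 ≈ 0.16875)
f(s, Z) = -34
u(j) = sqrt(93 + j) (u(j) = sqrt(j + 93) = sqrt(93 + j))
f(-37, -242)/u(v) = -34/sqrt(93 + 27/160) = -34*4*sqrt(149070)/14907 = -136*sqrt(149070)/14907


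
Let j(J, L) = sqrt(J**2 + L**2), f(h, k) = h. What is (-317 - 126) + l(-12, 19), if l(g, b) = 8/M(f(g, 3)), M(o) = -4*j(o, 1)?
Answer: -443 - 2*sqrt(145)/145 ≈ -443.17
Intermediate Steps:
M(o) = -4*sqrt(1 + o**2) (M(o) = -4*sqrt(o**2 + 1**2) = -4*sqrt(o**2 + 1) = -4*sqrt(1 + o**2))
l(g, b) = -2/sqrt(1 + g**2) (l(g, b) = 8/((-4*sqrt(1 + g**2))) = 8*(-1/(4*sqrt(1 + g**2))) = -2/sqrt(1 + g**2))
(-317 - 126) + l(-12, 19) = (-317 - 126) - 2/sqrt(1 + (-12)**2) = -443 - 2/sqrt(1 + 144) = -443 - 2*sqrt(145)/145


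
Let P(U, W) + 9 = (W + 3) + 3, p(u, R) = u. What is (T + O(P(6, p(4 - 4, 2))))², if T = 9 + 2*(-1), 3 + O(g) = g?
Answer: 1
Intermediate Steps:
P(U, W) = -3 + W (P(U, W) = -9 + ((W + 3) + 3) = -9 + ((3 + W) + 3) = -9 + (6 + W) = -3 + W)
O(g) = -3 + g
T = 7 (T = 9 - 2 = 7)
(T + O(P(6, p(4 - 4, 2))))² = (7 + (-3 + (-3 + (4 - 4))))² = (7 + (-3 + (-3 + 0)))² = (7 + (-3 - 3))² = (7 - 6)² = 1² = 1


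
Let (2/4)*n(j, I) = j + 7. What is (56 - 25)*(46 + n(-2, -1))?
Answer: 1736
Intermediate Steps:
n(j, I) = 14 + 2*j (n(j, I) = 2*(j + 7) = 2*(7 + j) = 14 + 2*j)
(56 - 25)*(46 + n(-2, -1)) = (56 - 25)*(46 + (14 + 2*(-2))) = 31*(46 + (14 - 4)) = 31*(46 + 10) = 31*56 = 1736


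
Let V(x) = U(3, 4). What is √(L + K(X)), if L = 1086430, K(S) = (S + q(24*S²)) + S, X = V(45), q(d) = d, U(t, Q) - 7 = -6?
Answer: 2*√271614 ≈ 1042.3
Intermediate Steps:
U(t, Q) = 1 (U(t, Q) = 7 - 6 = 1)
V(x) = 1
X = 1
K(S) = 2*S + 24*S² (K(S) = (S + 24*S²) + S = 2*S + 24*S²)
√(L + K(X)) = √(1086430 + 2*1*(1 + 12*1)) = √(1086430 + 2*1*(1 + 12)) = √(1086430 + 2*1*13) = √(1086430 + 26) = √1086456 = 2*√271614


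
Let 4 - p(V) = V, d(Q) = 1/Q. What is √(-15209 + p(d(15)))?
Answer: 2*I*√855285/15 ≈ 123.31*I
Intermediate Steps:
p(V) = 4 - V
√(-15209 + p(d(15))) = √(-15209 + (4 - 1/15)) = √(-15209 + 59/15) = √(-228076/15) = 2*I*√855285/15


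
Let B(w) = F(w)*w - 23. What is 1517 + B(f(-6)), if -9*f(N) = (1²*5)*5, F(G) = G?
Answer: 121639/81 ≈ 1501.7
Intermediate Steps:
f(N) = -25/9 (f(N) = -1²*5*5/9 = -1*5*5/9 = -5*5/9 = -⅑*25 = -25/9)
B(w) = -23 + w² (B(w) = w*w - 23 = w² - 23 = -23 + w²)
1517 + B(f(-6)) = 1517 + (-23 + (-25/9)²) = 1517 + (-23 + 625/81) = 1517 - 1238/81 = 121639/81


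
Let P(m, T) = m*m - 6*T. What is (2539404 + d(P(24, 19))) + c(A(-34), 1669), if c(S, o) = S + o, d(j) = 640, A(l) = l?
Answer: 2541679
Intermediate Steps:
P(m, T) = m² - 6*T
(2539404 + d(P(24, 19))) + c(A(-34), 1669) = (2539404 + 640) + (-34 + 1669) = 2540044 + 1635 = 2541679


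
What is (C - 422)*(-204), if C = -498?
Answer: 187680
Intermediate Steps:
(C - 422)*(-204) = (-498 - 422)*(-204) = -920*(-204) = 187680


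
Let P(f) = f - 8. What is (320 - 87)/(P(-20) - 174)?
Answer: -233/202 ≈ -1.1535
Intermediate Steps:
P(f) = -8 + f
(320 - 87)/(P(-20) - 174) = (320 - 87)/((-8 - 20) - 174) = 233/(-28 - 174) = 233/(-202) = 233*(-1/202) = -233/202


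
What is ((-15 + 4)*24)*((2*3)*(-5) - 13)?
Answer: 11352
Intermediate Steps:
((-15 + 4)*24)*((2*3)*(-5) - 13) = (-11*24)*(6*(-5) - 13) = -264*(-30 - 13) = -264*(-43) = 11352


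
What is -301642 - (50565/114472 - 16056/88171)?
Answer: -3044508721793287/10093110712 ≈ -3.0164e+5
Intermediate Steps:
-301642 - (50565/114472 - 16056/88171) = -301642 - 1*2620404183/10093110712 = -301642 - 2620404183/10093110712 = -3044508721793287/10093110712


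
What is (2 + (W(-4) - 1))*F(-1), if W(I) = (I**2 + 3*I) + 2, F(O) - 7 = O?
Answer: 42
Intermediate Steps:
F(O) = 7 + O
W(I) = 2 + I**2 + 3*I
(2 + (W(-4) - 1))*F(-1) = (2 + ((2 + (-4)**2 + 3*(-4)) - 1))*(7 - 1) = (2 + ((2 + 16 - 12) - 1))*6 = (2 + (6 - 1))*6 = (2 + 5)*6 = 7*6 = 42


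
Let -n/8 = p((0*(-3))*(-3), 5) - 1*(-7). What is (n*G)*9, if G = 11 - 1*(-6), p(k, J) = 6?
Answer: -15912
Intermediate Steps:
G = 17 (G = 11 + 6 = 17)
n = -104 (n = -8*(6 - 1*(-7)) = -8*(6 + 7) = -8*13 = -104)
(n*G)*9 = -104*17*9 = -1768*9 = -15912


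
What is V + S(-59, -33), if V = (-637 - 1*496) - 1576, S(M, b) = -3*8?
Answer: -2733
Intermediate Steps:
S(M, b) = -24
V = -2709 (V = (-637 - 496) - 1576 = -1133 - 1576 = -2709)
V + S(-59, -33) = -2709 - 24 = -2733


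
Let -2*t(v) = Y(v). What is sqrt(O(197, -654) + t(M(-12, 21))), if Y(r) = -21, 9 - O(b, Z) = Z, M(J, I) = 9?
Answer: sqrt(2694)/2 ≈ 25.952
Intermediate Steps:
O(b, Z) = 9 - Z
t(v) = 21/2 (t(v) = -1/2*(-21) = 21/2)
sqrt(O(197, -654) + t(M(-12, 21))) = sqrt((9 - 1*(-654)) + 21/2) = sqrt((9 + 654) + 21/2) = sqrt(663 + 21/2) = sqrt(1347/2) = sqrt(2694)/2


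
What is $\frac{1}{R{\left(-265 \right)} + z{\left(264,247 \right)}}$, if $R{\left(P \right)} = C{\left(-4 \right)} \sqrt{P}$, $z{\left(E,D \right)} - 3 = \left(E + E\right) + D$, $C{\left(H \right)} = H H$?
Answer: $\frac{389}{336562} - \frac{4 i \sqrt{265}}{168281} \approx 0.0011558 - 0.00038694 i$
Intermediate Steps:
$C{\left(H \right)} = H^{2}$
$z{\left(E,D \right)} = 3 + D + 2 E$ ($z{\left(E,D \right)} = 3 + \left(\left(E + E\right) + D\right) = 3 + \left(2 E + D\right) = 3 + \left(D + 2 E\right) = 3 + D + 2 E$)
$R{\left(P \right)} = 16 \sqrt{P}$ ($R{\left(P \right)} = \left(-4\right)^{2} \sqrt{P} = 16 \sqrt{P}$)
$\frac{1}{R{\left(-265 \right)} + z{\left(264,247 \right)}} = \frac{1}{16 \sqrt{-265} + \left(3 + 247 + 2 \cdot 264\right)} = \frac{1}{16 i \sqrt{265} + \left(3 + 247 + 528\right)} = \frac{1}{16 i \sqrt{265} + 778} = \frac{1}{778 + 16 i \sqrt{265}}$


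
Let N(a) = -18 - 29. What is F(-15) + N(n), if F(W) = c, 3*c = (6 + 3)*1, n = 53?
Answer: -44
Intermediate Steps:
N(a) = -47
c = 3 (c = ((6 + 3)*1)/3 = (9*1)/3 = (⅓)*9 = 3)
F(W) = 3
F(-15) + N(n) = 3 - 47 = -44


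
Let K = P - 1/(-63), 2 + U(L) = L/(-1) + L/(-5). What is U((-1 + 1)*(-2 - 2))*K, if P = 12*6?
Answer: -9074/63 ≈ -144.03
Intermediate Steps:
P = 72
U(L) = -2 - 6*L/5 (U(L) = -2 + (L/(-1) + L/(-5)) = -2 + (L*(-1) + L*(-⅕)) = -2 + (-L - L/5) = -2 - 6*L/5)
K = 4537/63 (K = 72 - 1/(-63) = 72 - 1*(-1/63) = 72 + 1/63 = 4537/63 ≈ 72.016)
U((-1 + 1)*(-2 - 2))*K = (-2 - 6*(-1 + 1)*(-2 - 2)/5)*(4537/63) = (-2 - 0*(-4))*(4537/63) = (-2 - 6/5*0)*(4537/63) = (-2 + 0)*(4537/63) = -2*4537/63 = -9074/63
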